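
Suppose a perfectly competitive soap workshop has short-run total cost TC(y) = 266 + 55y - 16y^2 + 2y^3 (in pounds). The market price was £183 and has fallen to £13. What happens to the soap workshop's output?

Output falls from 8 to 0 (the firm shuts down)

AVC = 55 - 16y + 2y^2, minimized at y = 4 where min AVC = £23. MC = 55 - 32y + 6y^2.
At P = £183 ≥ min AVC, set P = MC on the rising branch: y = 8.
At P = £13 < min AVC = £23, price no longer covers variable cost at any output, so the firm shuts down: y = 0.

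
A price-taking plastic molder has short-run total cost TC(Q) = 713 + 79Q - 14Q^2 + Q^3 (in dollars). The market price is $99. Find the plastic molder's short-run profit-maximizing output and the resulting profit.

AVC = 79 - 14Q + Q^2 has its minimum $30 at Q = 7; price $99 clears that bar, so the firm operates.
With MC = 79 - 28Q + 3Q^2, P = MC on the upward-sloping part at Q* = 10.
TR = 99·10 = 990. TC = 713 + 390 = 1103. Profit = 990 − 1103 = -$113.
By producing, the firm covers all variable cost plus $600 of fixed cost; shutting down would lose the full $713.

Profit = -$113 at Q = 10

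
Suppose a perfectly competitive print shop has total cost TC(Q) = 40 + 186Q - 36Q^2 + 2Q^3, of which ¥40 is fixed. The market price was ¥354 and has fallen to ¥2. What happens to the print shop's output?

MC = 186 - 72Q + 6Q^2; the shutdown threshold is min AVC = ¥24 (at Q = 9).
At P = ¥354 ≥ min AVC, set P = MC on the rising branch: Q = 14.
At P = ¥2 < min AVC = ¥24, price no longer covers variable cost at any output, so the firm shuts down: Q = 0.

Output falls from 14 to 0 (the firm shuts down)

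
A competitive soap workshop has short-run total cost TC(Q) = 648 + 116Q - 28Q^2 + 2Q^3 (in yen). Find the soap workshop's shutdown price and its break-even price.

Shutdown price = min AVC. AVC = 116 - 28Q + 2Q^2, with vertex at Q = 7 and minimum ¥18.
ATC = 648/Q + 116 - 28Q + 2Q^2. Setting dATC/dQ = −648/Q^2 − 28 + 4Q = 0 gives Q = 9 (since 4·9^3 − 28·9^2 = 648).
min ATC = 648/9 + 116 − 28·9 + 2·9^2 = ¥98. That is the break-even price.
Between these two prices the firm operates at a loss; above ¥98 it earns a profit.

Shutdown price = ¥18; break-even price = ¥98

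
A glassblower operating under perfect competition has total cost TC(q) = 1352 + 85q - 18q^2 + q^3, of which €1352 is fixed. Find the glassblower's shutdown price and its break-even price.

Shutdown price = €4; break-even price = €124

Shutdown price = min AVC. AVC = 85 - 18q + q^2, with vertex at q = 9 and minimum €4.
ATC = 1352/q + 85 - 18q + q^2. Setting dATC/dq = −1352/q^2 − 18 + 2q = 0 gives q = 13 (since 2·13^3 − 18·13^2 = 1352).
min ATC = 1352/13 + 85 − 18·13 + 13^2 = €124. That is the break-even price.
Between these two prices the firm operates at a loss; above €124 it earns a profit.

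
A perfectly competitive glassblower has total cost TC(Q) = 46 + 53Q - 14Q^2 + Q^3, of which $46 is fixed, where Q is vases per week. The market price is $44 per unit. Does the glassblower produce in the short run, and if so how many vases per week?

Variable cost is VC = 53Q - 14Q^2 + Q^3, so AVC = VC/Q = 53 - 14Q + Q^2 and MC = dTC/dQ = 53 - 28Q + 3Q^2.
AVC hits its minimum where MC = AVC, at Q = 7, giving min AVC = 53 - 14·7 + 7^2 = $4.
Because $44 ≥ $4, revenue can cover variable cost; the firm operates.
Set P = MC: 44 = 53 - 28Q + 3Q^2 → 9 - 28Q + 3Q^2 = 0. The roots are Q = 1/3 and Q = 9; the profit-maximizing output is on the rising part of MC, so Q* = 9.
Check: AVC at Q = 9 is $8 ≤ P, so revenue covers variable cost.
Profit = P·Q − TC = 44·9 − 118 = $278.

Produce at Q = 9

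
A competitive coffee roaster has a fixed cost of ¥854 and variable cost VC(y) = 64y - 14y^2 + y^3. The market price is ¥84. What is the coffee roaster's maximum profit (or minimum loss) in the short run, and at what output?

Profit = -¥254 at y = 10

AVC = 64 - 14y + y^2; min AVC = ¥15 at y = 7. Since P = ¥84 ≥ min AVC, the firm produces.
With MC = 64 - 28y + 3y^2, P = MC on the upward-sloping part at y* = 10.
TR = 84·10 = 840. TC = 854 + 240 = 1094. Profit = 840 − 1094 = -¥254.
Shutting down would mean losing the fixed cost of ¥854, so operating at a loss of ¥254 is better by ¥600.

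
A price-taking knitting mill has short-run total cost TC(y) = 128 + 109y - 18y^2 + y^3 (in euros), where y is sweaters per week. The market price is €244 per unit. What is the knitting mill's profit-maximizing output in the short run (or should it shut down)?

Variable cost is VC = 109y - 18y^2 + y^3, so AVC = VC/y = 109 - 18y + y^2 and MC = dTC/dy = 109 - 36y + 3y^2.
AVC is minimized where dAVC/dy = -18 + 2y = 0, at y = 9; min AVC = 109 - 18·9 + 9^2 = €28.
P = €244 exceeds min AVC = €28, so the firm stays open.
Set P = MC: 244 = 109 - 36y + 3y^2 → -135 - 36y + 3y^2 = 0. The roots are y = -3 and y = 15; the profit-maximizing output is on the rising part of MC, so y* = 15.
Check: AVC at y = 15 is €64 ≤ P, so revenue covers variable cost.
Profit = P·y − TC = 244·15 − 1088 = €2572.

Produce at y = 15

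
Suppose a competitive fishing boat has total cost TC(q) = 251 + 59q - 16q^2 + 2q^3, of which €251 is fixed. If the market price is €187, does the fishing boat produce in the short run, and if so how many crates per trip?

Produce at q = 8

Variable cost is VC = 59q - 16q^2 + 2q^3, so AVC = VC/q = 59 - 16q + 2q^2 and MC = dTC/dq = 59 - 32q + 6q^2.
AVC hits its minimum where MC = AVC, at q = 4, giving min AVC = 59 - 16·4 + 2·4^2 = €27.
Because €187 ≥ €27, revenue can cover variable cost; the firm operates.
P = MC gives -128 - 32q + 6q^2 = 0, with roots -8/3 and 8. Take the larger (rising MC): q* = 8.
Check: AVC at q = 8 is €59 ≤ P, so revenue covers variable cost.
Profit = P·q − TC = 187·8 − 723 = €773.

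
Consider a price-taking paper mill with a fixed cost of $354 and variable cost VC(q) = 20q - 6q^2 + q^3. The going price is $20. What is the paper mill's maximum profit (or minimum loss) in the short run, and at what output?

AVC = 20 - 6q + q^2 has its minimum $11 at q = 3; price $20 clears that bar, so the firm operates.
MC = 20 - 12q + 3q^2. Setting P = MC and taking the root on the rising branch gives q* = 4.
TR = 20·4 = 80. TC = 354 + 48 = 402. Profit = 80 − 402 = -$322.
By producing, the firm covers all variable cost plus $32 of fixed cost; shutting down would lose the full $354.

Profit = -$322 at q = 4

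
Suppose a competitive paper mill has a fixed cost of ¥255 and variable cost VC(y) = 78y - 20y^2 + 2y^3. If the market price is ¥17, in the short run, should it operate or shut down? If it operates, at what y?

From TC, MC = TC'(y) = 78 - 40y + 6y^2 and AVC = VC/y = 78 - 20y + 2y^2.
The AVC parabola has its vertex at y = 20/4 = 5, where AVC = 78 - 20·5 + 2·5^2 = ¥28.
Since P = ¥17 < min AVC = ¥28, price fails to cover variable cost at any output.
The firm minimizes its loss by shutting down and losing only its fixed cost of ¥255.

Shut down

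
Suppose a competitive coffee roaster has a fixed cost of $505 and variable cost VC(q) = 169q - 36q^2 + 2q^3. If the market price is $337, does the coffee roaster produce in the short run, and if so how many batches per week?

Produce at q = 14

From TC, MC = TC'(q) = 169 - 72q + 6q^2 and AVC = VC/q = 169 - 36q + 2q^2.
The AVC parabola has its vertex at q = 36/4 = 9, where AVC = 169 - 36·9 + 2·9^2 = $7.
Because $337 ≥ $7, revenue can cover variable cost; the firm operates.
Set P = MC: 337 = 169 - 72q + 6q^2 → -168 - 72q + 6q^2 = 0. The roots are q = -2 and q = 14; the profit-maximizing output is on the rising part of MC, so q* = 14.
Check: AVC at q = 14 is $57 ≤ P, so revenue covers variable cost.
Profit = P·q − TC = 337·14 − 1303 = $3415.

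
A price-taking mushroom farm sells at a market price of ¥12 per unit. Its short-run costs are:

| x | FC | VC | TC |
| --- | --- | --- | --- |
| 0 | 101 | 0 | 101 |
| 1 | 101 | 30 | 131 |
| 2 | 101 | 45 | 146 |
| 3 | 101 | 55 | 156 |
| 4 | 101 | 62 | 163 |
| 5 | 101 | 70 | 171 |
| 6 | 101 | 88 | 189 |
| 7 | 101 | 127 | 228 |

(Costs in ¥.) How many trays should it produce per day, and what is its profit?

x = 0 (shut down); profit = -¥101

Tabulate TR − TC: x=0: -101; x=1: -119; x=2: -122; x=3: -120; x=4: -115; x=5: -111; x=6: -117; x=7: -144.
Profit is highest at x = 0. Equivalently, the lowest AVC in the table is 70/5 ≈ ¥14 at x = 5, and P = ¥12 falls below it — price never covers variable cost, so the firm shuts down and loses only its fixed cost.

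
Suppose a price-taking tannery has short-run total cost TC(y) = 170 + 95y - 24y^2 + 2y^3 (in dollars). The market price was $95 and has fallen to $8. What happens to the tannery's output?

AVC = 95 - 24y + 2y^2, minimized at y = 6 where min AVC = $23. MC = 95 - 48y + 6y^2.
With P = $95 above the shutdown price, P = MC gives y = 8.
At P = $8 < min AVC = $23, price no longer covers variable cost at any output, so the firm shuts down: y = 0.

Output falls from 8 to 0 (the firm shuts down)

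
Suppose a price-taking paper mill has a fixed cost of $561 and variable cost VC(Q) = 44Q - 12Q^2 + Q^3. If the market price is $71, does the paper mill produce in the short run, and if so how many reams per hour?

Strip out fixed cost: VC = 44Q - 12Q^2 + Q^3. Then AVC = 44 - 12Q + Q^2 and MC = 44 - 24Q + 3Q^2.
The AVC parabola has its vertex at Q = 12/2 = 6, where AVC = 44 - 12·6 + 6^2 = $8.
Because $71 ≥ $8, revenue can cover variable cost; the firm operates.
Set P = MC: 71 = 44 - 24Q + 3Q^2 → -27 - 24Q + 3Q^2 = 0. The roots are Q = -1 and Q = 9; the profit-maximizing output is on the rising part of MC, so Q* = 9.
Check: AVC at Q = 9 is $17 ≤ P, so revenue covers variable cost.
Profit = P·Q − TC = 71·9 − 714 = -$75, a loss, but smaller than the $561 fixed cost the firm would lose by shutting down.

Produce at Q = 9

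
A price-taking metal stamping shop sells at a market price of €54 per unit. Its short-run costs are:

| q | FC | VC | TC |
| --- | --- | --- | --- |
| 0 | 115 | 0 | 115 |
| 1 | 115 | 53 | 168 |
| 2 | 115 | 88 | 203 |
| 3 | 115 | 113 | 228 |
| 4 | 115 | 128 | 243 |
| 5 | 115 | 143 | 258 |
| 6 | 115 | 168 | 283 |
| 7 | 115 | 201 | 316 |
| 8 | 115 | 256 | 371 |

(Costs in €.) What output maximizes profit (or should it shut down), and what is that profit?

Compute π = P·q − TC at each output: q=0: -115; q=1: -114; q=2: -95; q=3: -66; q=4: -27; q=5: 12; q=6: 41; q=7: 62; q=8: 61.
Profit is maximized at q = 7. AVC there is 201/7 = €28.71 ≤ P, so producing beats shutting down (which would give -€115).

q = 7; profit = €62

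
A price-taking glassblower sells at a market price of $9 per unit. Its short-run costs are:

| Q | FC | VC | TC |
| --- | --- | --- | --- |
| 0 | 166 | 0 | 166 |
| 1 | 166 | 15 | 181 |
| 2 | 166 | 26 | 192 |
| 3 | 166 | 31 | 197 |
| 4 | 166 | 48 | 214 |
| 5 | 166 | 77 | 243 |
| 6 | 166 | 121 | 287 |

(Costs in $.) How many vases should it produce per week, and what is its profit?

Q = 0 (shut down); profit = -$166

Profit at each row (π = 9Q − TC): Q=0: -166; Q=1: -172; Q=2: -174; Q=3: -170; Q=4: -178; Q=5: -198; Q=6: -233.
Profit is highest at Q = 0. Equivalently, the lowest AVC in the table is 31/3 ≈ $10.33 at Q = 3, and P = $9 falls below it — price never covers variable cost, so the firm shuts down and loses only its fixed cost.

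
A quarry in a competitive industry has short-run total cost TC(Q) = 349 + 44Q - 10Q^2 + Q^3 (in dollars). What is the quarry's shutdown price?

The shutdown price is the minimum of AVC. VC = 44Q - 10Q^2 + Q^3, so AVC = 44 - 10Q + Q^2.
At the minimum of AVC, MC = AVC. MC = 44 - 20Q + 3Q^2; setting MC = AVC gives 2Q^2 - 10Q = 0, so Q = 5. min AVC = 19.
So the shutdown price is $19.

$19 per unit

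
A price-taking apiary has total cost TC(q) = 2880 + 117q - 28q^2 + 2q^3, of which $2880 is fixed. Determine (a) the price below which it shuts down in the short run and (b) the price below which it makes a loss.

Shutdown price = $19; break-even price = $309

Shutdown price = min AVC. AVC = 117 - 28q + 2q^2, with vertex at q = 7 and minimum $19.
ATC = 2880/q + 117 - 28q + 2q^2. Setting dATC/dq = −2880/q^2 − 28 + 4q = 0 gives q = 12 (since 4·12^3 − 28·12^2 = 2880).
min ATC = 2880/12 + 117 − 28·12 + 2·12^2 = $309. That is the break-even price.
Between these two prices the firm operates at a loss; above $309 it earns a profit.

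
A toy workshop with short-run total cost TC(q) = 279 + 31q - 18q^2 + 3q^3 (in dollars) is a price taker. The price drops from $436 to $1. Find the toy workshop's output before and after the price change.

Output falls from 9 to 0 (the firm shuts down)

MC = 31 - 36q + 9q^2; the shutdown threshold is min AVC = $4 (at q = 3).
At P = $436 ≥ min AVC, set P = MC on the rising branch: q = 9.
At P = $1 < min AVC = $4, price no longer covers variable cost at any output, so the firm shuts down: q = 0.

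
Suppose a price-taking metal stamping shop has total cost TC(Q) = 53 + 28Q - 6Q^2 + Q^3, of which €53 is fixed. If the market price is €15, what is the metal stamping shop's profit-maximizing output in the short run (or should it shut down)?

Variable cost is VC = 28Q - 6Q^2 + Q^3, so AVC = VC/Q = 28 - 6Q + Q^2 and MC = dTC/dQ = 28 - 12Q + 3Q^2.
The AVC parabola has its vertex at Q = 6/2 = 3, where AVC = 28 - 6·3 + 3^2 = €19.
Since P = €15 < min AVC = €19, price fails to cover variable cost at any output.
Shutting down limits the loss to fixed cost, €53.

Shut down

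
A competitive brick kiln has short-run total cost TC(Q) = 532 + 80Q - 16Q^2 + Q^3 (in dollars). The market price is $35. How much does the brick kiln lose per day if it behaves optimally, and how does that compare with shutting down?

Profit = -$370 at Q = 9

AVC = 80 - 16Q + Q^2 has its minimum $16 at Q = 8; price $35 clears that bar, so the firm operates.
MC = 80 - 32Q + 3Q^2. Setting P = MC and taking the root on the rising branch gives Q* = 9.
TR = 35·9 = 315. TC = 532 + 153 = 685. Profit = 315 − 685 = -$370.
Shutting down would mean losing the fixed cost of $532, so operating at a loss of $370 is better by $162.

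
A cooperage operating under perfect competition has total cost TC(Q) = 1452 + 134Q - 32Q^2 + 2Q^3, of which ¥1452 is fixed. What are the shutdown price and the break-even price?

Shutdown price = ¥6; break-even price = ¥156

Shutdown price = min AVC. AVC = 134 - 32Q + 2Q^2, with vertex at Q = 8 and minimum ¥6.
ATC = 1452/Q + 134 - 32Q + 2Q^2. Setting dATC/dQ = −1452/Q^2 − 32 + 4Q = 0 gives Q = 11 (since 4·11^3 − 32·11^2 = 1452).
min ATC = 1452/11 + 134 − 32·11 + 2·11^2 = ¥156. That is the break-even price.
For ¥6 ≤ P < ¥156 the firm produces at a loss; below ¥6 it shuts down.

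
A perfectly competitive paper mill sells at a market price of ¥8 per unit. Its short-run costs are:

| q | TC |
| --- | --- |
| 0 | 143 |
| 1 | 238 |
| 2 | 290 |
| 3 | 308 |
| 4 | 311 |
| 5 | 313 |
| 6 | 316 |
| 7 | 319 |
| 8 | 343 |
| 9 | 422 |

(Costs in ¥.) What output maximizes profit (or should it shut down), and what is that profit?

Tabulate TR − TC: q=0: -143; q=1: -230; q=2: -274; q=3: -284; q=4: -279; q=5: -273; q=6: -268; q=7: -263; q=8: -279; q=9: -350.
Profit is highest at q = 0. Equivalently, the lowest AVC in the table is 200/8 ≈ ¥25 at q = 8, and P = ¥8 falls below it — price never covers variable cost, so the firm shuts down and loses only its fixed cost.

q = 0 (shut down); profit = -¥143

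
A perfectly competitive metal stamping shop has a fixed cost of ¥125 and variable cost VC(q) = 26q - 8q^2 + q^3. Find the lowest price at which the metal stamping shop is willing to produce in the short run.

¥10 per unit

The firm shuts down when price falls below the minimum of average variable cost. AVC = VC/q = 26 - 8q + q^2.
At the minimum of AVC, MC = AVC. MC = 26 - 16q + 3q^2; setting MC = AVC gives 2q^2 - 8q = 0, so q = 4. min AVC = 10.
The firm shuts down for any P below ¥10.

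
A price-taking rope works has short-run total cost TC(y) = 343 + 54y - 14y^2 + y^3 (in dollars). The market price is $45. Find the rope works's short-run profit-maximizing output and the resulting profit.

AVC = 54 - 14y + y^2 has its minimum $5 at y = 7; price $45 clears that bar, so the firm operates.
With MC = 54 - 28y + 3y^2, P = MC on the upward-sloping part at y* = 9.
TR = 45·9 = 405. TC = 343 + 81 = 424. Profit = 405 − 424 = -$19.
Shutting down would mean losing the fixed cost of $343, so operating at a loss of $19 is better by $324.

Profit = -$19 at y = 9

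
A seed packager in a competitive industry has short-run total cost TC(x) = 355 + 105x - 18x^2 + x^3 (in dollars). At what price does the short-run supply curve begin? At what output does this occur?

$24 per unit, at x = 9

The shutdown price is the minimum of AVC. VC = 105x - 18x^2 + x^3, so AVC = 105 - 18x + x^2.
dAVC/dx = -18 + 2x = 0 gives x = 9. min AVC = 105 - 18·9 + 9^2 = 24.
So the shutdown price is $24.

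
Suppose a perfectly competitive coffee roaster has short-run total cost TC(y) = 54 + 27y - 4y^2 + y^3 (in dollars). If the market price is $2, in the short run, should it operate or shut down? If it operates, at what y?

Strip out fixed cost: VC = 27y - 4y^2 + y^3. Then AVC = 27 - 4y + y^2 and MC = 27 - 8y + 3y^2.
The AVC parabola has its vertex at y = 4/2 = 2, where AVC = 27 - 4·2 + 2^2 = $23.
Since P = $2 < min AVC = $23, price fails to cover variable cost at any output.
The firm minimizes its loss by shutting down and losing only its fixed cost of $54.

Shut down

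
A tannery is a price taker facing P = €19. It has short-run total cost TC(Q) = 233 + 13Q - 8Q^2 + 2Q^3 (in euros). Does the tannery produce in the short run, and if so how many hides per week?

From TC, MC = TC'(Q) = 13 - 16Q + 6Q^2 and AVC = VC/Q = 13 - 8Q + 2Q^2.
AVC hits its minimum where MC = AVC, at Q = 2, giving min AVC = 13 - 8·2 + 2·2^2 = €5.
Because €19 ≥ €5, revenue can cover variable cost; the firm operates.
Set P = MC: 19 = 13 - 16Q + 6Q^2 → -6 - 16Q + 6Q^2 = 0. The roots are Q = -1/3 and Q = 3; the profit-maximizing output is on the rising part of MC, so Q* = 3.
Check: AVC at Q = 3 is €7 ≤ P, so revenue covers variable cost.
Profit = P·Q − TC = 19·3 − 254 = -€197, a loss, but smaller than the €233 fixed cost the firm would lose by shutting down.

Produce at Q = 3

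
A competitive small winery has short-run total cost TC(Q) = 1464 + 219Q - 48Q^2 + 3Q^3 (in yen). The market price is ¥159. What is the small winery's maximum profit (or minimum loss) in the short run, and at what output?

Profit = -¥264 at Q = 10

AVC = 219 - 48Q + 3Q^2; min AVC = ¥27 at Q = 8. Since P = ¥159 ≥ min AVC, the firm produces.
MC = 219 - 96Q + 9Q^2. Setting P = MC and taking the root on the rising branch gives Q* = 10.
TR = 159·10 = 1590. TC = 1464 + 390 = 1854. Profit = 1590 − 1854 = -¥264.
That loss of ¥264 beats the ¥1464 the firm would lose by shutting down; producing recovers ¥1200 of fixed cost.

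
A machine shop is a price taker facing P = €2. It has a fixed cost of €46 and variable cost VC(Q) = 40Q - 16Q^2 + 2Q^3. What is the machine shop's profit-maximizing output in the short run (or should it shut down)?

Variable cost is VC = 40Q - 16Q^2 + 2Q^3, so AVC = VC/Q = 40 - 16Q + 2Q^2 and MC = dTC/dQ = 40 - 32Q + 6Q^2.
AVC hits its minimum where MC = AVC, at Q = 4, giving min AVC = 40 - 16·4 + 2·4^2 = €8.
With P < min AVC (€2 < €8), every unit sold adds to the loss.
The firm minimizes its loss by shutting down and losing only its fixed cost of €46.

Shut down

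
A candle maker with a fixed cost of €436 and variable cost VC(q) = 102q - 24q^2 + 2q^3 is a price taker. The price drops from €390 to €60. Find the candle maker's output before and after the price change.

Output falls from 12 to 7

MC = 102 - 48q + 6q^2; the shutdown threshold is min AVC = €30 (at q = 6).
At P = €390 ≥ min AVC, set P = MC on the rising branch: q = 12.
At P = €60 ≥ min AVC, set P = MC: q = 7. The firm stays open but cuts output.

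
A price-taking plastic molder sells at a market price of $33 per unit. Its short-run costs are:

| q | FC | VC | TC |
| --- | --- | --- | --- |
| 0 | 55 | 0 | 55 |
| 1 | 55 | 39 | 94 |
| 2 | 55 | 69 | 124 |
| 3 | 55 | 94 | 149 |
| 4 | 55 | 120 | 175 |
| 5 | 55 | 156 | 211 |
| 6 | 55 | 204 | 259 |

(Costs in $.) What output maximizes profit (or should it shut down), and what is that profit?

q = 4; profit = -$43

Compute π = P·q − TC at each output: q=0: -55; q=1: -61; q=2: -58; q=3: -50; q=4: -43; q=5: -46; q=6: -61.
Profit is maximized at q = 4. AVC there is 120/4 = $30 ≤ P, so producing beats shutting down (which would give -$55).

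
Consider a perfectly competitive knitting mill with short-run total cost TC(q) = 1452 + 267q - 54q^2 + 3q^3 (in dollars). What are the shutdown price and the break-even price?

Shutdown price = min AVC. AVC = 267 - 54q + 3q^2, with vertex at q = 9 and minimum $24.
ATC = 1452/q + 267 - 54q + 3q^2. Setting dATC/dq = −1452/q^2 − 54 + 6q = 0 gives q = 11 (since 6·11^3 − 54·11^2 = 1452).
min ATC = 1452/11 + 267 − 54·11 + 3·11^2 = $168. That is the break-even price.
For $24 ≤ P < $168 the firm produces at a loss; below $24 it shuts down.

Shutdown price = $24; break-even price = $168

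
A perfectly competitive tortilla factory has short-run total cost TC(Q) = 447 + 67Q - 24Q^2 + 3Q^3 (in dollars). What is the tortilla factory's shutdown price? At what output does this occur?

The firm shuts down when price falls below the minimum of average variable cost. AVC = VC/Q = 67 - 24Q + 3Q^2.
At the minimum of AVC, MC = AVC. MC = 67 - 48Q + 9Q^2; setting MC = AVC gives 6Q^2 - 24Q = 0, so Q = 4. min AVC = 19.
So the shutdown price is $19.

$19 per unit, at Q = 4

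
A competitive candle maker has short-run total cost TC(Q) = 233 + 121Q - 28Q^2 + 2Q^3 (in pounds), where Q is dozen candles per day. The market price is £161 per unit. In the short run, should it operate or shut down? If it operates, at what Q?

Strip out fixed cost: VC = 121Q - 28Q^2 + 2Q^3. Then AVC = 121 - 28Q + 2Q^2 and MC = 121 - 56Q + 6Q^2.
The AVC parabola has its vertex at Q = 28/4 = 7, where AVC = 121 - 28·7 + 2·7^2 = £23.
Because £161 ≥ £23, revenue can cover variable cost; the firm operates.
Set P = MC: 161 = 121 - 56Q + 6Q^2 → -40 - 56Q + 6Q^2 = 0. The roots are Q = -2/3 and Q = 10; the profit-maximizing output is on the rising part of MC, so Q* = 10.
Check: AVC at Q = 10 is £41 ≤ P, so revenue covers variable cost.
Profit = P·Q − TC = 161·10 − 643 = £967.

Produce at Q = 10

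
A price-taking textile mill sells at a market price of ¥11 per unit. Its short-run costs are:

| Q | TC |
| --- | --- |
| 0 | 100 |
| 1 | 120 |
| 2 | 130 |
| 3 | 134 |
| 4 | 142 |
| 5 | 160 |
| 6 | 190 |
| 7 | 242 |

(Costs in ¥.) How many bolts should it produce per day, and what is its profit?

Q = 4; profit = -¥98

Tabulate TR − TC: Q=0: -100; Q=1: -109; Q=2: -108; Q=3: -101; Q=4: -98; Q=5: -105; Q=6: -124; Q=7: -165.
Profit is maximized at Q = 4. AVC there is 42/4 = ¥10.50 ≤ P, so producing beats shutting down (which would give -¥100).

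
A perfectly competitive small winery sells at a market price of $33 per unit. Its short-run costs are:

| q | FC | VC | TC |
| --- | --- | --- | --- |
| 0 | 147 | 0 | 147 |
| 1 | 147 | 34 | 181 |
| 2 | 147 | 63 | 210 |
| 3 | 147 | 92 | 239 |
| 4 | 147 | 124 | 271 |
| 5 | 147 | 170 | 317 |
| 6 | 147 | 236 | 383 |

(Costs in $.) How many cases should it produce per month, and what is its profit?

q = 4; profit = -$139

Compute π = P·q − TC at each output: q=0: -147; q=1: -148; q=2: -144; q=3: -140; q=4: -139; q=5: -152; q=6: -185.
Profit is maximized at q = 4. AVC there is 124/4 = $31 ≤ P, so producing beats shutting down (which would give -$147).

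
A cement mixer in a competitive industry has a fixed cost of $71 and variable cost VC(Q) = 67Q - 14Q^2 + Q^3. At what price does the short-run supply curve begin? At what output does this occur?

The shutdown price is the minimum of AVC. VC = 67Q - 14Q^2 + Q^3, so AVC = 67 - 14Q + Q^2.
dAVC/dQ = -14 + 2Q = 0 gives Q = 7. min AVC = 67 - 14·7 + 7^2 = 18.
The firm shuts down for any P below $18.

$18 per unit, at Q = 7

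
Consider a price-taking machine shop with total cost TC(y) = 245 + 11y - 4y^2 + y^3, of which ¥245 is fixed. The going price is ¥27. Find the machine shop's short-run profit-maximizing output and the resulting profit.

Profit = -¥181 at y = 4

AVC = 11 - 4y + y^2 has its minimum ¥7 at y = 2; price ¥27 clears that bar, so the firm operates.
MC = 11 - 8y + 3y^2. Setting P = MC and taking the root on the rising branch gives y* = 4.
TR = 27·4 = 108. TC = 245 + 44 = 289. Profit = 108 − 289 = -¥181.
Shutting down would mean losing the fixed cost of ¥245, so operating at a loss of ¥181 is better by ¥64.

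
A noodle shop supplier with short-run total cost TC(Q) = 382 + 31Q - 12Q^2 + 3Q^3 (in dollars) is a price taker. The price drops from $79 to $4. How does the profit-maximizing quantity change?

Output falls from 4 to 0 (the firm shuts down)

MC = 31 - 24Q + 9Q^2; the shutdown threshold is min AVC = $19 (at Q = 2).
With P = $79 above the shutdown price, P = MC gives Q = 4.
At P = $4 < min AVC = $19, price no longer covers variable cost at any output, so the firm shuts down: Q = 0.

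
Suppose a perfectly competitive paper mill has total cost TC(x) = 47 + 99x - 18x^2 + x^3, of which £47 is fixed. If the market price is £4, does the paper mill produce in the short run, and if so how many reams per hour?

Shut down

Strip out fixed cost: VC = 99x - 18x^2 + x^3. Then AVC = 99 - 18x + x^2 and MC = 99 - 36x + 3x^2.
The AVC parabola has its vertex at x = 18/2 = 9, where AVC = 99 - 18·9 + 9^2 = £18.
With P < min AVC (£4 < £18), every unit sold adds to the loss.
Shutting down limits the loss to fixed cost, £47.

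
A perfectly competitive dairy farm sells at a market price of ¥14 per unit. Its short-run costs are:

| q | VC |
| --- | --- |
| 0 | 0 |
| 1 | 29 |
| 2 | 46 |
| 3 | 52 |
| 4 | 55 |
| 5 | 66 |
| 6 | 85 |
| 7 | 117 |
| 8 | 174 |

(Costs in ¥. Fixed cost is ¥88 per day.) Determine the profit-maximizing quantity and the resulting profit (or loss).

Tabulate TR − TC: q=0: -88; q=1: -103; q=2: -106; q=3: -98; q=4: -87; q=5: -84; q=6: -89; q=7: -107; q=8: -150.
Profit is maximized at q = 5. AVC there is 66/5 = ¥13.20 ≤ P, so producing beats shutting down (which would give -¥88).

q = 5; profit = -¥84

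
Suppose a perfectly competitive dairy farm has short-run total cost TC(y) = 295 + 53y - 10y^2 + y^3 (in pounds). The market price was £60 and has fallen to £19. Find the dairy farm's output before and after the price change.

Output falls from 7 to 0 (the firm shuts down)

AVC = 53 - 10y + y^2, minimized at y = 5 where min AVC = £28. MC = 53 - 20y + 3y^2.
With P = £60 above the shutdown price, P = MC gives y = 7.
At P = £19 < min AVC = £28, price no longer covers variable cost at any output, so the firm shuts down: y = 0.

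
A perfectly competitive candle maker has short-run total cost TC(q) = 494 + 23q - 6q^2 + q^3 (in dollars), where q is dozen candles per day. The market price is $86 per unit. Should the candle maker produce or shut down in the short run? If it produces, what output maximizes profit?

Produce at q = 7

From TC, MC = TC'(q) = 23 - 12q + 3q^2 and AVC = VC/q = 23 - 6q + q^2.
The AVC parabola has its vertex at q = 6/2 = 3, where AVC = 23 - 6·3 + 3^2 = $14.
Because $86 ≥ $14, revenue can cover variable cost; the firm operates.
Set P = MC: 86 = 23 - 12q + 3q^2 → -63 - 12q + 3q^2 = 0. The roots are q = -3 and q = 7; the profit-maximizing output is on the rising part of MC, so q* = 7.
Check: AVC at q = 7 is $30 ≤ P, so revenue covers variable cost.
Profit = P·q − TC = 86·7 − 704 = -$102, a loss, but smaller than the $494 fixed cost the firm would lose by shutting down.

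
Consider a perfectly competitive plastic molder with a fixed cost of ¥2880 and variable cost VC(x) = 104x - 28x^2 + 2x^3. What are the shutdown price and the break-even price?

Shutdown price = ¥6; break-even price = ¥296

Shutdown price = min AVC. AVC = 104 - 28x + 2x^2, with vertex at x = 7 and minimum ¥6.
ATC = 2880/x + 104 - 28x + 2x^2. Setting dATC/dx = −2880/x^2 − 28 + 4x = 0 gives x = 12 (since 4·12^3 − 28·12^2 = 2880).
min ATC = 2880/12 + 104 − 28·12 + 2·12^2 = ¥296. That is the break-even price.
Between these two prices the firm operates at a loss; above ¥296 it earns a profit.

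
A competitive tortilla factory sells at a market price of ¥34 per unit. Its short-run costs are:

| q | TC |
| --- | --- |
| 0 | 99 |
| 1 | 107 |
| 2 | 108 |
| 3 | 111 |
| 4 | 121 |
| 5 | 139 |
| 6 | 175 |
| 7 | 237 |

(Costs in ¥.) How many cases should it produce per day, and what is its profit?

q = 5; profit = ¥31

Profit at each row (π = 34q − TC): q=0: -99; q=1: -73; q=2: -40; q=3: -9; q=4: 15; q=5: 31; q=6: 29; q=7: 1.
Profit is maximized at q = 5. AVC there is 40/5 = ¥8 ≤ P, so producing beats shutting down (which would give -¥99).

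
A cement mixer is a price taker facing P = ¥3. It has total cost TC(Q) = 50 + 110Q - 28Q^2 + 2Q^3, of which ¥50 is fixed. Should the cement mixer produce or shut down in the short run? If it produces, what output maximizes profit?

From TC, MC = TC'(Q) = 110 - 56Q + 6Q^2 and AVC = VC/Q = 110 - 28Q + 2Q^2.
The AVC parabola has its vertex at Q = 28/4 = 7, where AVC = 110 - 28·7 + 2·7^2 = ¥12.
With P < min AVC (¥3 < ¥12), every unit sold adds to the loss.
The firm minimizes its loss by shutting down and losing only its fixed cost of ¥50.

Shut down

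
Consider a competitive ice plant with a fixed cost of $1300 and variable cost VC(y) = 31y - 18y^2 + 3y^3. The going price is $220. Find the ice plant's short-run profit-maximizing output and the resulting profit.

AVC = 31 - 18y + 3y^2 has its minimum $4 at y = 3; price $220 clears that bar, so the firm operates.
With MC = 31 - 36y + 9y^2, P = MC on the upward-sloping part at y* = 7.
TR = 220·7 = 1540. TC = 1300 + 364 = 1664. Profit = 1540 − 1664 = -$124.
Shutting down would mean losing the fixed cost of $1300, so operating at a loss of $124 is better by $1176.

Profit = -$124 at y = 7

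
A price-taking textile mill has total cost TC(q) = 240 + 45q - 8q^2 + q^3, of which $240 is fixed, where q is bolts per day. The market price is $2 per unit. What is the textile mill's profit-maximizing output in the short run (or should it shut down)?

Shut down

From TC, MC = TC'(q) = 45 - 16q + 3q^2 and AVC = VC/q = 45 - 8q + q^2.
The AVC parabola has its vertex at q = 8/2 = 4, where AVC = 45 - 8·4 + 4^2 = $29.
P = $2 lies below min AVC = $29; no output level covers variable cost.
Shutting down limits the loss to fixed cost, $240.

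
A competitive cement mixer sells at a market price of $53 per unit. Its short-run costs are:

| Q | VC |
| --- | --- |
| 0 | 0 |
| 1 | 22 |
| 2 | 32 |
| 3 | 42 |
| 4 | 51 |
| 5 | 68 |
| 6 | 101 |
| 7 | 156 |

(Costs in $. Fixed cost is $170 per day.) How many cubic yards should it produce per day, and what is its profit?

Tabulate TR − TC: Q=0: -170; Q=1: -139; Q=2: -96; Q=3: -53; Q=4: -9; Q=5: 27; Q=6: 47; Q=7: 45.
Profit is maximized at Q = 6. AVC there is 101/6 = $16.83 ≤ P, so producing beats shutting down (which would give -$170).

Q = 6; profit = $47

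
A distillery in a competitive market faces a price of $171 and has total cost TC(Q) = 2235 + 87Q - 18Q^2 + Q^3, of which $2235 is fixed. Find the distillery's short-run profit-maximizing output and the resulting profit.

AVC = 87 - 18Q + Q^2; min AVC = $6 at Q = 9. Since P = $171 ≥ min AVC, the firm produces.
With MC = 87 - 36Q + 3Q^2, P = MC on the upward-sloping part at Q* = 14.
TR = 171·14 = 2394. TC = 2235 + 434 = 2669. Profit = 2394 − 2669 = -$275.
That loss of $275 beats the $2235 the firm would lose by shutting down; producing recovers $1960 of fixed cost.

Profit = -$275 at Q = 14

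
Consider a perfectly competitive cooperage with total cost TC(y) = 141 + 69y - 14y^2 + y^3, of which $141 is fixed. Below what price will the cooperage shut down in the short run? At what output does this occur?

$20 per unit, at y = 7

The firm shuts down when price falls below the minimum of average variable cost. AVC = VC/y = 69 - 14y + y^2.
At the minimum of AVC, MC = AVC. MC = 69 - 28y + 3y^2; setting MC = AVC gives 2y^2 - 14y = 0, so y = 7. min AVC = 20.
So the shutdown price is $20.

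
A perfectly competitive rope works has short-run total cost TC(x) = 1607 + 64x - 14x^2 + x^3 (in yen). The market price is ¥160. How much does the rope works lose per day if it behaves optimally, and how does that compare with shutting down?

AVC = 64 - 14x + x^2; min AVC = ¥15 at x = 7. Since P = ¥160 ≥ min AVC, the firm produces.
With MC = 64 - 28x + 3x^2, P = MC on the upward-sloping part at x* = 12.
TR = 160·12 = 1920. TC = 1607 + 480 = 2087. Profit = 1920 − 2087 = -¥167.
Shutting down would mean losing the fixed cost of ¥1607, so operating at a loss of ¥167 is better by ¥1440.

Profit = -¥167 at x = 12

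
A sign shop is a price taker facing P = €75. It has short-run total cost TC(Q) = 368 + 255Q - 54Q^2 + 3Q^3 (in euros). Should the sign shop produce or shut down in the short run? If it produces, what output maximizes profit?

Produce at Q = 10

From TC, MC = TC'(Q) = 255 - 108Q + 9Q^2 and AVC = VC/Q = 255 - 54Q + 3Q^2.
AVC is minimized where dAVC/dQ = -54 + 6Q = 0, at Q = 9; min AVC = 255 - 54·9 + 3·9^2 = €12.
Since P = €75 ≥ min AVC = €12, price covers variable cost and the firm should produce.
Solving P = MC: 180 - 108Q + 9Q^2 = 0 ⇒ Q = 2 or 10. On the upward-sloping branch, Q* = 10.
Check: AVC at Q = 10 is €15 ≤ P, so revenue covers variable cost.
Profit = P·Q − TC = 75·10 − 518 = €232.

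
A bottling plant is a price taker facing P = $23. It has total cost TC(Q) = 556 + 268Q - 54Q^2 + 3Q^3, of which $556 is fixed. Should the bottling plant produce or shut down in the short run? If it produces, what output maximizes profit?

Shut down

Variable cost is VC = 268Q - 54Q^2 + 3Q^3, so AVC = VC/Q = 268 - 54Q + 3Q^2 and MC = dTC/dQ = 268 - 108Q + 9Q^2.
AVC hits its minimum where MC = AVC, at Q = 9, giving min AVC = 268 - 54·9 + 3·9^2 = $25.
With P < min AVC ($23 < $25), every unit sold adds to the loss.
The firm minimizes its loss by shutting down and losing only its fixed cost of $556.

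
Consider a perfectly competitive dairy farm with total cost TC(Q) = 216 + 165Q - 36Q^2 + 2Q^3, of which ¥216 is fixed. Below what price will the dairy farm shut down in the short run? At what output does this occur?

The firm shuts down when price falls below the minimum of average variable cost. AVC = VC/Q = 165 - 36Q + 2Q^2.
dAVC/dQ = -36 + 4Q = 0 gives Q = 9. min AVC = 165 - 36·9 + 2·9^2 = 3.
The firm shuts down for any P below ¥3.

¥3 per unit, at Q = 9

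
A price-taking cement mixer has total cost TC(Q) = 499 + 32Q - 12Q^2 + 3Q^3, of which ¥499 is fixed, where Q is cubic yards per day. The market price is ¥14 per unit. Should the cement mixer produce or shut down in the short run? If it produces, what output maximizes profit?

From TC, MC = TC'(Q) = 32 - 24Q + 9Q^2 and AVC = VC/Q = 32 - 12Q + 3Q^2.
AVC hits its minimum where MC = AVC, at Q = 2, giving min AVC = 32 - 12·2 + 3·2^2 = ¥20.
With P < min AVC (¥14 < ¥20), every unit sold adds to the loss.
Best response: produce nothing and absorb the ¥499 fixed cost.

Shut down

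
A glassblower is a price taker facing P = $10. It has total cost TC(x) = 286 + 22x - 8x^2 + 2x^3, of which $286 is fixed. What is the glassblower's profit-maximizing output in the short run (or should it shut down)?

Shut down

Variable cost is VC = 22x - 8x^2 + 2x^3, so AVC = VC/x = 22 - 8x + 2x^2 and MC = dTC/dx = 22 - 16x + 6x^2.
The AVC parabola has its vertex at x = 8/4 = 2, where AVC = 22 - 8·2 + 2·2^2 = $14.
Since P = $10 < min AVC = $14, price fails to cover variable cost at any output.
The firm minimizes its loss by shutting down and losing only its fixed cost of $286.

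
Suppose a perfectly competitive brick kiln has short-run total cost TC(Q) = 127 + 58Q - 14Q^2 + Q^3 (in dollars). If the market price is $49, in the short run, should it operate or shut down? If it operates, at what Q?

Produce at Q = 9

Variable cost is VC = 58Q - 14Q^2 + Q^3, so AVC = VC/Q = 58 - 14Q + Q^2 and MC = dTC/dQ = 58 - 28Q + 3Q^2.
The AVC parabola has its vertex at Q = 14/2 = 7, where AVC = 58 - 14·7 + 7^2 = $9.
Because $49 ≥ $9, revenue can cover variable cost; the firm operates.
Set P = MC: 49 = 58 - 28Q + 3Q^2 → 9 - 28Q + 3Q^2 = 0. The roots are Q = 1/3 and Q = 9; the profit-maximizing output is on the rising part of MC, so Q* = 9.
Check: AVC at Q = 9 is $13 ≤ P, so revenue covers variable cost.
Profit = P·Q − TC = 49·9 − 244 = $197.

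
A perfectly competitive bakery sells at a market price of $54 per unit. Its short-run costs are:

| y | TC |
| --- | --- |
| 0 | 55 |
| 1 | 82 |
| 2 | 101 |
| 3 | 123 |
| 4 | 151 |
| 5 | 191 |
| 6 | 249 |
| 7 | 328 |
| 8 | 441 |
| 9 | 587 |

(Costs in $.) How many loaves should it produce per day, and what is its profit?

y = 5; profit = $79

Profit at each row (π = 54y − TC): y=0: -55; y=1: -28; y=2: 7; y=3: 39; y=4: 65; y=5: 79; y=6: 75; y=7: 50; y=8: -9; y=9: -101.
Profit is maximized at y = 5. AVC there is 136/5 = $27.20 ≤ P, so producing beats shutting down (which would give -$55).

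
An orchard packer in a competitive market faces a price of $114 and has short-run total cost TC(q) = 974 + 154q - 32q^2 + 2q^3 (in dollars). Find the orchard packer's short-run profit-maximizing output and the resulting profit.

AVC = 154 - 32q + 2q^2; min AVC = $26 at q = 8. Since P = $114 ≥ min AVC, the firm produces.
With MC = 154 - 64q + 6q^2, P = MC on the upward-sloping part at q* = 10.
TR = 114·10 = 1140. TC = 974 + 340 = 1314. Profit = 1140 − 1314 = -$174.
By producing, the firm covers all variable cost plus $800 of fixed cost; shutting down would lose the full $974.

Profit = -$174 at q = 10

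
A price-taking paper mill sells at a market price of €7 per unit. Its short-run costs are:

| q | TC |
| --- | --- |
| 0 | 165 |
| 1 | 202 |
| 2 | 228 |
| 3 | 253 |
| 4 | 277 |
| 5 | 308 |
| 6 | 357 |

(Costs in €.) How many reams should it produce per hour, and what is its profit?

Tabulate TR − TC: q=0: -165; q=1: -195; q=2: -214; q=3: -232; q=4: -249; q=5: -273; q=6: -315.
Profit is highest at q = 0. Equivalently, the lowest AVC in the table is 112/4 ≈ €28 at q = 4, and P = €7 falls below it — price never covers variable cost, so the firm shuts down and loses only its fixed cost.

q = 0 (shut down); profit = -€165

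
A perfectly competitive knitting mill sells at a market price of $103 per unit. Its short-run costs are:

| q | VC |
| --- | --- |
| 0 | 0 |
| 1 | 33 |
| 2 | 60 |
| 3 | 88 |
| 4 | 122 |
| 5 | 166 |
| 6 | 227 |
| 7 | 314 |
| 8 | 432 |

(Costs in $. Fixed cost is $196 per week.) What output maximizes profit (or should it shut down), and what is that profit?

Profit at each row (π = 103q − TC): q=0: -196; q=1: -126; q=2: -50; q=3: 25; q=4: 94; q=5: 153; q=6: 195; q=7: 211; q=8: 196.
Profit is maximized at q = 7. AVC there is 314/7 = $44.86 ≤ P, so producing beats shutting down (which would give -$196).

q = 7; profit = $211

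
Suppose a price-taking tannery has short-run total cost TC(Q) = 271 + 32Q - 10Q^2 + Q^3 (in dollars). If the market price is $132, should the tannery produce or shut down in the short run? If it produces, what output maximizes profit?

Strip out fixed cost: VC = 32Q - 10Q^2 + Q^3. Then AVC = 32 - 10Q + Q^2 and MC = 32 - 20Q + 3Q^2.
AVC is minimized where dAVC/dQ = -10 + 2Q = 0, at Q = 5; min AVC = 32 - 10·5 + 5^2 = $7.
Because $132 ≥ $7, revenue can cover variable cost; the firm operates.
P = MC gives -100 - 20Q + 3Q^2 = 0, with roots -10/3 and 10. Take the larger (rising MC): Q* = 10.
Check: AVC at Q = 10 is $32 ≤ P, so revenue covers variable cost.
Profit = P·Q − TC = 132·10 − 591 = $729.

Produce at Q = 10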